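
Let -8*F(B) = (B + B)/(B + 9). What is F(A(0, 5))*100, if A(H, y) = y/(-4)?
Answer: 125/31 ≈ 4.0323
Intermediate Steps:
A(H, y) = -y/4 (A(H, y) = y*(-¼) = -y/4)
F(B) = -B/(4*(9 + B)) (F(B) = -(B + B)/(8*(B + 9)) = -2*B/(8*(9 + B)) = -B/(4*(9 + B)))
F(A(0, 5))*100 = -(-¼*5)/(36 + 4*(-¼*5))*100 = -1*(-5/4)/(36 + 4*(-5/4))*100 = -1*(-5/4)/(36 - 5)*100 = -1*(-5/4)/31*100 = -1*(-5/4)*1/31*100 = (5/124)*100 = 125/31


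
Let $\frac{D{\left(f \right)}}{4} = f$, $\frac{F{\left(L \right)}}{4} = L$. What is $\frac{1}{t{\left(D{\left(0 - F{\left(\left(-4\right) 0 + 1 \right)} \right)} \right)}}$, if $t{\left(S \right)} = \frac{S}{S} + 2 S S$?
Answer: $\frac{1}{513} \approx 0.0019493$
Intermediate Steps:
$F{\left(L \right)} = 4 L$
$D{\left(f \right)} = 4 f$
$t{\left(S \right)} = 1 + 2 S^{2}$
$\frac{1}{t{\left(D{\left(0 - F{\left(\left(-4\right) 0 + 1 \right)} \right)} \right)}} = \frac{1}{1 + 2 \left(4 \left(0 - 4 \left(\left(-4\right) 0 + 1\right)\right)\right)^{2}} = \frac{1}{1 + 2 \left(4 \left(0 - 4 \left(0 + 1\right)\right)\right)^{2}} = \frac{1}{1 + 2 \left(4 \left(0 - 4 \cdot 1\right)\right)^{2}} = \frac{1}{1 + 2 \left(4 \left(0 - 4\right)\right)^{2}} = \frac{1}{1 + 2 \left(4 \left(-4\right)\right)^{2}} = \frac{1}{1 + 2 \left(-16\right)^{2}} = \frac{1}{1 + 2 \cdot 256} = \frac{1}{1 + 512} = \frac{1}{513}$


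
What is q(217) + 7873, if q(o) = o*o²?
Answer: 10226186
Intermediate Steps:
q(o) = o³
q(217) + 7873 = 217³ + 7873 = 10218313 + 7873 = 10226186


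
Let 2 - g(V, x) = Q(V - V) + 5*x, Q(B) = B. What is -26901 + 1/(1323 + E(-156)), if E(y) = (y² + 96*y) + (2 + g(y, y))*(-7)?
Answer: -139750694/5195 ≈ -26901.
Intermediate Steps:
g(V, x) = 2 - 5*x (g(V, x) = 2 - ((V - V) + 5*x) = 2 - (0 + 5*x) = 2 - 5*x)
E(y) = -28 + y² + 131*y (E(y) = (y² + 96*y) + (2 + (2 - 5*y))*(-7) = (y² + 96*y) + (4 - 5*y)*(-7) = (y² + 96*y) + (-28 + 35*y) = -28 + y² + 131*y)
-26901 + 1/(1323 + E(-156)) = -26901 + 1/(1323 + (-28 + (-156)² + 131*(-156))) = -26901 + 1/(1323 + (-28 + 24336 - 20436)) = -26901 + 1/(1323 + 3872) = -26901 + 1/5195 = -139750694/5195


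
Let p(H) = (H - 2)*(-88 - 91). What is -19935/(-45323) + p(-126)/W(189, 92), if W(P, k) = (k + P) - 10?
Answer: 1043842961/12282533 ≈ 84.986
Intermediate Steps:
W(P, k) = -10 + P + k (W(P, k) = (P + k) - 10 = -10 + P + k)
p(H) = 358 - 179*H (p(H) = (-2 + H)*(-179) = 358 - 179*H)
-19935/(-45323) + p(-126)/W(189, 92) = -19935/(-45323) + (358 - 179*(-126))/(-10 + 189 + 92) = -19935*(-1/45323) + (358 + 22554)/271 = 19935/45323 + 22912*(1/271) = 19935/45323 + 22912/271 = 1043842961/12282533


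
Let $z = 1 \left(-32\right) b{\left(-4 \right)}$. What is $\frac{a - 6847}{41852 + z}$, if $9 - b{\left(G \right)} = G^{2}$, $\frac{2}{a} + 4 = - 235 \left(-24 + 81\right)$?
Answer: $- \frac{91742955}{563776324} \approx -0.16273$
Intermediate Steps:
$a = - \frac{2}{13399}$ ($a = \frac{2}{-4 - 235 \left(-24 + 81\right)} = \frac{2}{-4 - 13395} = \frac{2}{-13399} = 2 \left(- \frac{1}{13399}\right) = - \frac{2}{13399} \approx -0.00014926$)
$b{\left(G \right)} = 9 - G^{2}$
$z = 224$ ($z = 1 \left(-32\right) \left(9 - \left(-4\right)^{2}\right) = - 32 \left(9 - 16\right) = \left(-32\right) \left(-7\right) = 224$)
$\frac{a - 6847}{41852 + z} = \frac{- \frac{2}{13399} - 6847}{41852 + 224} = - \frac{91742955}{13399 \cdot 42076} = \left(- \frac{91742955}{13399}\right) \frac{1}{42076} = - \frac{91742955}{563776324}$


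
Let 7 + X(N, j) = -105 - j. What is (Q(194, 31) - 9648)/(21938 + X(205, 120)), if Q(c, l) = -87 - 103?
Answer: -4919/10853 ≈ -0.45324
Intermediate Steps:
Q(c, l) = -190
X(N, j) = -112 - j (X(N, j) = -7 + (-105 - j) = -112 - j)
(Q(194, 31) - 9648)/(21938 + X(205, 120)) = (-190 - 9648)/(21938 + (-112 - 1*120)) = -9838/(21938 + (-112 - 120)) = -9838/(21938 - 232) = -9838/21706 = -9838*1/21706 = -4919/10853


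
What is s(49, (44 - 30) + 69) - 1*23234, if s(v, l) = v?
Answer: -23185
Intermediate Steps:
s(49, (44 - 30) + 69) - 1*23234 = 49 - 1*23234 = 49 - 23234 = -23185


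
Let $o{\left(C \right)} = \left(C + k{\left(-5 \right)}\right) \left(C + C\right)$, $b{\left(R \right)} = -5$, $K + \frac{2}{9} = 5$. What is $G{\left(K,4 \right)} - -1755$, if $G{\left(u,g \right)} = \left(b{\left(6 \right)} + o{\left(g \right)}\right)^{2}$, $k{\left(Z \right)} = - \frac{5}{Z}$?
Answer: $2980$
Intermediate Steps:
$K = \frac{43}{9}$ ($K = - \frac{2}{9} + 5 = \frac{43}{9} \approx 4.7778$)
$o{\left(C \right)} = 2 C \left(1 + C\right)$ ($o{\left(C \right)} = \left(C - \frac{5}{-5}\right) \left(C + C\right) = \left(C - -1\right) 2 C = \left(C + 1\right) 2 C = \left(1 + C\right) 2 C = 2 C \left(1 + C\right)$)
$G{\left(u,g \right)} = \left(-5 + 2 g \left(1 + g\right)\right)^{2}$
$G{\left(K,4 \right)} - -1755 = \left(-5 + 2 \cdot 4 \left(1 + 4\right)\right)^{2} - -1755 = \left(-5 + 2 \cdot 4 \cdot 5\right)^{2} + 1755 = \left(-5 + 40\right)^{2} + 1755 = 35^{2} + 1755 = 1225 + 1755 = 2980$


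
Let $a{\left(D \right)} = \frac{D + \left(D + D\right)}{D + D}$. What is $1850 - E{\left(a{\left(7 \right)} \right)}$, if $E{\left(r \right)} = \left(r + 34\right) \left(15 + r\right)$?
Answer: $\frac{5057}{4} \approx 1264.3$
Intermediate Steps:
$a{\left(D \right)} = \frac{3}{2}$ ($a{\left(D \right)} = \frac{D + 2 D}{2 D} = 3 D \frac{1}{2 D} = \frac{3}{2}$)
$E{\left(r \right)} = \left(15 + r\right) \left(34 + r\right)$ ($E{\left(r \right)} = \left(34 + r\right) \left(15 + r\right) = \left(15 + r\right) \left(34 + r\right)$)
$1850 - E{\left(a{\left(7 \right)} \right)} = 1850 - \left(510 + \left(\frac{3}{2}\right)^{2} + 49 \cdot \frac{3}{2}\right) = 1850 - \left(510 + \frac{9}{4} + \frac{147}{2}\right) = 1850 - \frac{2343}{4} = \frac{5057}{4}$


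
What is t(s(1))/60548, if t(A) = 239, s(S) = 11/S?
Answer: 239/60548 ≈ 0.0039473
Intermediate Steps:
t(s(1))/60548 = 239/60548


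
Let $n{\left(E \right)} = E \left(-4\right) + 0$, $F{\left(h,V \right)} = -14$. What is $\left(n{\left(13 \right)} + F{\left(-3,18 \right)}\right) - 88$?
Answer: $-154$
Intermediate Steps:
$n{\left(E \right)} = - 4 E$ ($n{\left(E \right)} = - 4 E + 0 = - 4 E$)
$\left(n{\left(13 \right)} + F{\left(-3,18 \right)}\right) - 88 = \left(\left(-4\right) 13 - 14\right) - 88 = \left(-52 - 14\right) - 88 = -66 - 88 = -154$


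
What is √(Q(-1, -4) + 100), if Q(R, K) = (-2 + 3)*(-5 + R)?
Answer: √94 ≈ 9.6954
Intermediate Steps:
Q(R, K) = -5 + R (Q(R, K) = 1*(-5 + R) = -5 + R)
√(Q(-1, -4) + 100) = √((-5 - 1) + 100) = √(-6 + 100) = √94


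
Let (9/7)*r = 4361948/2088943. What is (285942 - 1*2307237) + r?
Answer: -38001299837029/18800487 ≈ -2.0213e+6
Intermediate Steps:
r = 30533636/18800487 (r = 7*(4361948/2088943)/9 = 7*(4361948*(1/2088943))/9 = (7/9)*(4361948/2088943) = 30533636/18800487 ≈ 1.6241)
(285942 - 1*2307237) + r = (285942 - 1*2307237) + 30533636/18800487 = (285942 - 2307237) + 30533636/18800487 = -2021295 + 30533636/18800487 = -38001299837029/18800487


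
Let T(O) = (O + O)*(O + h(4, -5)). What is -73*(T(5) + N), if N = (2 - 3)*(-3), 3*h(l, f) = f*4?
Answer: 2993/3 ≈ 997.67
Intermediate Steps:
h(l, f) = 4*f/3 (h(l, f) = (f*4)/3 = (4*f)/3 = 4*f/3)
T(O) = 2*O*(-20/3 + O) (T(O) = (O + O)*(O + (4/3)*(-5)) = (2*O)*(O - 20/3) = (2*O)*(-20/3 + O) = 2*O*(-20/3 + O))
N = 3 (N = -1*(-3) = 3)
-73*(T(5) + N) = -73*((⅔)*5*(-20 + 3*5) + 3) = -73*((⅔)*5*(-20 + 15) + 3) = -73*((⅔)*5*(-5) + 3) = -73*(-50/3 + 3) = -73*(-41/3) = 2993/3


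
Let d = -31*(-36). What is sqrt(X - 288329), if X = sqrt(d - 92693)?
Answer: sqrt(-288329 + I*sqrt(91577)) ≈ 0.282 + 536.96*I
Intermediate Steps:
d = 1116
X = I*sqrt(91577) (X = sqrt(1116 - 92693) = sqrt(-91577) = I*sqrt(91577) ≈ 302.62*I)
sqrt(X - 288329) = sqrt(I*sqrt(91577) - 288329) = sqrt(-288329 + I*sqrt(91577))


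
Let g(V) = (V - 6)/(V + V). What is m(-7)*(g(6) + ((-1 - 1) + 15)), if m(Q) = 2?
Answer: 26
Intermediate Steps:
g(V) = (-6 + V)/(2*V) (g(V) = (-6 + V)/((2*V)) = (-6 + V)*(1/(2*V)) = (-6 + V)/(2*V))
m(-7)*(g(6) + ((-1 - 1) + 15)) = 2*((1/2)*(-6 + 6)/6 + ((-1 - 1) + 15)) = 2*((1/2)*(1/6)*0 + (-2 + 15)) = 2*(0 + 13) = 2*13 = 26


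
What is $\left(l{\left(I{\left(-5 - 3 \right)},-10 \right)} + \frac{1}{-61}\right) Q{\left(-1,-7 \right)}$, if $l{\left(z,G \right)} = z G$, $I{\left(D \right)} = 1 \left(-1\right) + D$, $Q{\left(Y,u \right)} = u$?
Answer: $- \frac{38423}{61} \approx -629.88$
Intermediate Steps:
$I{\left(D \right)} = -1 + D$
$l{\left(z,G \right)} = G z$
$\left(l{\left(I{\left(-5 - 3 \right)},-10 \right)} + \frac{1}{-61}\right) Q{\left(-1,-7 \right)} = \left(- 10 \left(-1 - 8\right) + \frac{1}{-61}\right) \left(-7\right) = \left(- 10 \left(-1 - 8\right) - \frac{1}{61}\right) \left(-7\right) = \left(\left(-10\right) \left(-9\right) - \frac{1}{61}\right) \left(-7\right) = \left(90 - \frac{1}{61}\right) \left(-7\right) = \frac{5489}{61} \left(-7\right) = - \frac{38423}{61}$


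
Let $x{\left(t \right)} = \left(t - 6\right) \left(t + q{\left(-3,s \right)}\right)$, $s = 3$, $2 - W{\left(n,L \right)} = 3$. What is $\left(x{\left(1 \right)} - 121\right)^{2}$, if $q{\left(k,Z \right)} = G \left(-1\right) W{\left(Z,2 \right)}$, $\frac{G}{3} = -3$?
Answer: $6561$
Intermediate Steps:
$G = -9$ ($G = 3 \left(-3\right) = -9$)
$W{\left(n,L \right)} = -1$ ($W{\left(n,L \right)} = 2 - 3 = -1$)
$q{\left(k,Z \right)} = -9$ ($q{\left(k,Z \right)} = \left(-9\right) \left(-1\right) \left(-1\right) = 9 \left(-1\right) = -9$)
$x{\left(t \right)} = \left(-9 + t\right) \left(-6 + t\right)$ ($x{\left(t \right)} = \left(t - 6\right) \left(t - 9\right) = \left(-6 + t\right) \left(-9 + t\right) = \left(-9 + t\right) \left(-6 + t\right)$)
$\left(x{\left(1 \right)} - 121\right)^{2} = \left(\left(54 + 1^{2} - 15\right) - 121\right)^{2} = \left(\left(54 + 1 - 15\right) - 121\right)^{2} = \left(40 - 121\right)^{2} = \left(-81\right)^{2} = 6561$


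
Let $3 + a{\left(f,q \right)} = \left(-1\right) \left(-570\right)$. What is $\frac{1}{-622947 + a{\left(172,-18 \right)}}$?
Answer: $- \frac{1}{622380} \approx -1.6067 \cdot 10^{-6}$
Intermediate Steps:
$a{\left(f,q \right)} = 567$ ($a{\left(f,q \right)} = -3 - -570 = -3 + 570 = 567$)
$\frac{1}{-622947 + a{\left(172,-18 \right)}} = \frac{1}{-622947 + 567} = \frac{1}{-622380} = - \frac{1}{622380}$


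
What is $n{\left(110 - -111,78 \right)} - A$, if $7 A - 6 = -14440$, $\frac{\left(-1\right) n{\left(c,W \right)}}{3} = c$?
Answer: $1399$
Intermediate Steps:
$n{\left(c,W \right)} = - 3 c$
$A = -2062$ ($A = \frac{6}{7} + \frac{1}{7} \left(-14440\right) = \frac{6}{7} - \frac{14440}{7} = -2062$)
$n{\left(110 - -111,78 \right)} - A = - 3 \left(110 - -111\right) - -2062 = - 3 \left(110 + 111\right) + 2062 = \left(-3\right) 221 + 2062 = -663 + 2062 = 1399$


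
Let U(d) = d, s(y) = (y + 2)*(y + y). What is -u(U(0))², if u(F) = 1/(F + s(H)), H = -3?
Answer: -1/36 ≈ -0.027778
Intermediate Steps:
s(y) = 2*y*(2 + y) (s(y) = (2 + y)*(2*y) = 2*y*(2 + y))
u(F) = 1/(6 + F) (u(F) = 1/(F + 2*(-3)*(2 - 3)) = 1/(F + 2*(-3)*(-1)) = 1/(F + 6) = 1/(6 + F))
-u(U(0))² = -(1/(6 + 0))² = -(1/6)² = -(⅙)² = -1*1/36 = -1/36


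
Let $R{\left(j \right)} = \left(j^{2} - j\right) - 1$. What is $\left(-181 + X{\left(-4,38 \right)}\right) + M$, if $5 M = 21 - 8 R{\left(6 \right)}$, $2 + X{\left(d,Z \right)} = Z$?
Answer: $- \frac{936}{5} \approx -187.2$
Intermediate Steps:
$R{\left(j \right)} = -1 + j^{2} - j$
$X{\left(d,Z \right)} = -2 + Z$
$M = - \frac{211}{5}$ ($M = \frac{21 - 8 \left(-1 + 6^{2} - 6\right)}{5} = \frac{21 - 8 \left(-1 + 36 - 6\right)}{5} = \frac{21 - 232}{5} = \frac{1}{5} \left(-211\right) = - \frac{211}{5} \approx -42.2$)
$\left(-181 + X{\left(-4,38 \right)}\right) + M = \left(-181 + \left(-2 + 38\right)\right) - \frac{211}{5} = \left(-181 + 36\right) - \frac{211}{5} = -145 - \frac{211}{5} = - \frac{936}{5}$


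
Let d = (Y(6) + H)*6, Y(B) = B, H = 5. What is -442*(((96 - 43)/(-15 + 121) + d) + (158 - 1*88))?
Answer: -60333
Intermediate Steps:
d = 66 (d = (6 + 5)*6 = 11*6 = 66)
-442*(((96 - 43)/(-15 + 121) + d) + (158 - 1*88)) = -442*(((96 - 43)/(-15 + 121) + 66) + (158 - 1*88)) = -442*((53/106 + 66) + (158 - 88)) = -442*((53*(1/106) + 66) + 70) = -442*((1/2 + 66) + 70) = -442*(133/2 + 70) = -442*273/2 = -60333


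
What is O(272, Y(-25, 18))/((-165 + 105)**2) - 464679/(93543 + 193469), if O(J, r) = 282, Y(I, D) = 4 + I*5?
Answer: -66329459/43051800 ≈ -1.5407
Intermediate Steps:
Y(I, D) = 4 + 5*I
O(272, Y(-25, 18))/((-165 + 105)**2) - 464679/(93543 + 193469) = 282/((-165 + 105)**2) - 464679/(93543 + 193469) = 282/((-60)**2) - 464679/287012 = 282/3600 - 464679*1/287012 = 282*(1/3600) - 464679/287012 = 47/600 - 464679/287012 = -66329459/43051800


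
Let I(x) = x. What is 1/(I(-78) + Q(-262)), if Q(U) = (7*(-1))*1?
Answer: -1/85 ≈ -0.011765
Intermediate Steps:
Q(U) = -7 (Q(U) = -7*1 = -7)
1/(I(-78) + Q(-262)) = 1/(-78 - 7) = 1/(-85) = -1/85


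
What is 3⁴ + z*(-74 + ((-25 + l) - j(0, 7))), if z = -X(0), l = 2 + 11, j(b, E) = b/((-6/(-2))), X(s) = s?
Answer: 81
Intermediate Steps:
j(b, E) = b/3 (j(b, E) = b/((-6*(-½))) = b/3)
l = 13
z = 0 (z = -1*0 = 0)
3⁴ + z*(-74 + ((-25 + l) - j(0, 7))) = 3⁴ + 0*(-74 + ((-25 + 13) - 0/3)) = 81 + 0*(-74 + (-12 - 1*0)) = 81 + 0*(-74 + (-12 + 0)) = 81 + 0*(-74 - 12) = 81 + 0*(-86) = 81 + 0 = 81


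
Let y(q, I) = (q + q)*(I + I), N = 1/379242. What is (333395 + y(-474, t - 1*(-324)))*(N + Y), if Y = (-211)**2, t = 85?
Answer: -7463996034768727/379242 ≈ -1.9681e+10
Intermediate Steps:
N = 1/379242 ≈ 2.6368e-6
Y = 44521
y(q, I) = 4*I*q (y(q, I) = (2*q)*(2*I) = 4*I*q)
(333395 + y(-474, t - 1*(-324)))*(N + Y) = (333395 + 4*(85 - 1*(-324))*(-474))*(1/379242 + 44521) = (333395 + 4*(85 + 324)*(-474))*(16884233083/379242) = (333395 + 4*409*(-474))*(16884233083/379242) = (333395 - 775464)*(16884233083/379242) = -442069*16884233083/379242 = -7463996034768727/379242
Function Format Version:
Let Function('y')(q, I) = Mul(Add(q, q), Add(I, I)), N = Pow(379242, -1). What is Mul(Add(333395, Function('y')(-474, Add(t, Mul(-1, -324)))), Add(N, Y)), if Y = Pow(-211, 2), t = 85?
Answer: Rational(-7463996034768727, 379242) ≈ -1.9681e+10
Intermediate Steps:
N = Rational(1, 379242) ≈ 2.6368e-6
Y = 44521
Function('y')(q, I) = Mul(4, I, q) (Function('y')(q, I) = Mul(Mul(2, q), Mul(2, I)) = Mul(4, I, q))
Mul(Add(333395, Function('y')(-474, Add(t, Mul(-1, -324)))), Add(N, Y)) = Mul(Add(333395, Mul(4, Add(85, Mul(-1, -324)), -474)), Add(Rational(1, 379242), 44521)) = Mul(Add(333395, Mul(4, Add(85, 324), -474)), Rational(16884233083, 379242)) = Mul(Add(333395, Mul(4, 409, -474)), Rational(16884233083, 379242)) = Mul(Add(333395, -775464), Rational(16884233083, 379242)) = Mul(-442069, Rational(16884233083, 379242)) = Rational(-7463996034768727, 379242)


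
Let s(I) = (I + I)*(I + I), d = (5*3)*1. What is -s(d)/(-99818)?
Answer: 450/49909 ≈ 0.0090164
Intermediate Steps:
d = 15 (d = 15*1 = 15)
s(I) = 4*I**2 (s(I) = (2*I)*(2*I) = 4*I**2)
-s(d)/(-99818) = -4*15**2/(-99818) = -4*225*(-1)/99818 = -900*(-1)/99818 = -1*(-450/49909) = 450/49909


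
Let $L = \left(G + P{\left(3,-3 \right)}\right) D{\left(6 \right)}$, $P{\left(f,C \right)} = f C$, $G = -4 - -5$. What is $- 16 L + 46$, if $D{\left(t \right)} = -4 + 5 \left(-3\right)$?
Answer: $-2386$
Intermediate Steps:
$G = 1$ ($G = -4 + 5 = 1$)
$D{\left(t \right)} = -19$ ($D{\left(t \right)} = -4 - 15 = -19$)
$P{\left(f,C \right)} = C f$
$L = 152$ ($L = \left(1 - 9\right) \left(-19\right) = \left(-8\right) \left(-19\right) = 152$)
$- 16 L + 46 = \left(-16\right) 152 + 46 = -2432 + 46 = -2386$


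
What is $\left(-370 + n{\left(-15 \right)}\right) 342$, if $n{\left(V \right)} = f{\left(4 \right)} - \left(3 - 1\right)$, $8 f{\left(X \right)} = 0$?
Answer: $-127224$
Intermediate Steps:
$f{\left(X \right)} = 0$ ($f{\left(X \right)} = \frac{1}{8} \cdot 0 = 0$)
$n{\left(V \right)} = -2$ ($n{\left(V \right)} = 0 - \left(3 - 1\right) = 0 - 2 = -2$)
$\left(-370 + n{\left(-15 \right)}\right) 342 = \left(-370 - 2\right) 342 = \left(-372\right) 342 = -127224$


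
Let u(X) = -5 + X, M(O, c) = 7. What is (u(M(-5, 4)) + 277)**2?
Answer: 77841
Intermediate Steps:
(u(M(-5, 4)) + 277)**2 = ((-5 + 7) + 277)**2 = (2 + 277)**2 = 279**2 = 77841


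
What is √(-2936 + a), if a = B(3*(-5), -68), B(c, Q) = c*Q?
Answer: 2*I*√479 ≈ 43.772*I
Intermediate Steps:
B(c, Q) = Q*c
a = 1020 (a = -204*(-5) = -68*(-15) = 1020)
√(-2936 + a) = √(-2936 + 1020) = √(-1916) = 2*I*√479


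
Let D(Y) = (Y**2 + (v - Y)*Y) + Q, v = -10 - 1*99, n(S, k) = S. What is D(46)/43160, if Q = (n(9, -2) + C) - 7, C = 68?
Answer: -618/5395 ≈ -0.11455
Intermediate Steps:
v = -109 (v = -10 - 99 = -109)
Q = 70 (Q = (9 + 68) - 7 = 77 - 7 = 70)
D(Y) = 70 + Y**2 + Y*(-109 - Y) (D(Y) = (Y**2 + (-109 - Y)*Y) + 70 = (Y**2 + Y*(-109 - Y)) + 70 = 70 + Y**2 + Y*(-109 - Y))
D(46)/43160 = (70 - 109*46)/43160 = (70 - 5014)*(1/43160) = -4944*1/43160 = -618/5395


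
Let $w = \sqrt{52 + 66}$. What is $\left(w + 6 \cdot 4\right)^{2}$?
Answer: $\left(24 + \sqrt{118}\right)^{2} \approx 1215.4$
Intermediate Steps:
$w = \sqrt{118} \approx 10.863$
$\left(w + 6 \cdot 4\right)^{2} = \left(\sqrt{118} + 6 \cdot 4\right)^{2} = \left(\sqrt{118} + 24\right)^{2} = \left(24 + \sqrt{118}\right)^{2}$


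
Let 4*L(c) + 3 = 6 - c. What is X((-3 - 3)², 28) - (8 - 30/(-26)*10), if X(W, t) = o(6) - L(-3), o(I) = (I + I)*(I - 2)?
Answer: 701/26 ≈ 26.962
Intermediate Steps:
L(c) = ¾ - c/4 (L(c) = -¾ + (6 - c)/4 = -¾ + (3/2 - c/4) = ¾ - c/4)
o(I) = 2*I*(-2 + I) (o(I) = (2*I)*(-2 + I) = 2*I*(-2 + I))
X(W, t) = 93/2 (X(W, t) = 2*6*(-2 + 6) - (¾ - ¼*(-3)) = 2*6*4 - (¾ + ¾) = 48 - 1*3/2 = 48 - 3/2 = 93/2)
X((-3 - 3)², 28) - (8 - 30/(-26)*10) = 93/2 - (8 - 30/(-26)*10) = 93/2 - (8 - 30*(-1/26)*10) = 93/2 - (8 + (15/13)*10) = 93/2 - (8 + 150/13) = 93/2 - 1*254/13 = 93/2 - 254/13 = 701/26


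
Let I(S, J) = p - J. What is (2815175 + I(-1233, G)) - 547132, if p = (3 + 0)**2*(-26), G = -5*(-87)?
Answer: 2267374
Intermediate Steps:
G = 435
p = -234 (p = 3**2*(-26) = 9*(-26) = -234)
I(S, J) = -234 - J
(2815175 + I(-1233, G)) - 547132 = (2815175 + (-234 - 1*435)) - 547132 = (2815175 + (-234 - 435)) - 547132 = (2815175 - 669) - 547132 = 2814506 - 547132 = 2267374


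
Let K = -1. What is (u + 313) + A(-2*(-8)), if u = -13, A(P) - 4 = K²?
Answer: 305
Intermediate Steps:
A(P) = 5 (A(P) = 4 + (-1)² = 4 + 1 = 5)
(u + 313) + A(-2*(-8)) = (-13 + 313) + 5 = 300 + 5 = 305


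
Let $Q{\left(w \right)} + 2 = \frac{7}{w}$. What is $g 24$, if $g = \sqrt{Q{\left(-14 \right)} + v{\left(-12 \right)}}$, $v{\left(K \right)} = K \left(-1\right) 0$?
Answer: $12 i \sqrt{10} \approx 37.947 i$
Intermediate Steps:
$Q{\left(w \right)} = -2 + \frac{7}{w}$
$v{\left(K \right)} = 0$ ($v{\left(K \right)} = - K 0 = 0$)
$g = \frac{i \sqrt{10}}{2}$ ($g = \sqrt{\left(-2 + \frac{7}{-14}\right) + 0} = \sqrt{\left(-2 + 7 \left(- \frac{1}{14}\right)\right) + 0} = \sqrt{\left(-2 - \frac{1}{2}\right) + 0} = \sqrt{- \frac{5}{2} + 0} = \sqrt{- \frac{5}{2}} = \frac{i \sqrt{10}}{2} \approx 1.5811 i$)
$g 24 = \frac{i \sqrt{10}}{2} \cdot 24 = 12 i \sqrt{10}$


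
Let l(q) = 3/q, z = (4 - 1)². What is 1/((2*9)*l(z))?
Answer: ⅙ ≈ 0.16667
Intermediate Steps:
z = 9 (z = 3² = 9)
1/((2*9)*l(z)) = 1/((2*9)*(3/9)) = 1/(18*(3*(⅑))) = 1/(18*(⅓)) = 1/6 = ⅙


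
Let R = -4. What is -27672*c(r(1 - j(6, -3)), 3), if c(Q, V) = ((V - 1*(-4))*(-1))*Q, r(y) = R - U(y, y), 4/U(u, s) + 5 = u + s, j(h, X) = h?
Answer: -3615808/5 ≈ -7.2316e+5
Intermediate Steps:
U(u, s) = 4/(-5 + s + u) (U(u, s) = 4/(-5 + (u + s)) = 4/(-5 + (s + u)) = 4/(-5 + s + u))
r(y) = -4 - 4/(-5 + 2*y) (r(y) = -4 - 4/(-5 + y + y) = -4 - 4/(-5 + 2*y))
c(Q, V) = Q*(-4 - V) (c(Q, V) = ((V + 4)*(-1))*Q = ((4 + V)*(-1))*Q = (-4 - V)*Q = Q*(-4 - V))
-27672*c(r(1 - j(6, -3)), 3) = -(-27672)*8*(2 - (1 - 1*6))/(-5 + 2*(1 - 1*6))*(4 + 3) = -(-27672)*8*(2 - (1 - 6))/(-5 + 2*(1 - 6))*7 = -(-27672)*8*(2 - 1*(-5))/(-5 + 2*(-5))*7 = -(-27672)*8*(2 + 5)/(-5 - 10)*7 = -(-27672)*8*7/(-15)*7 = -(-27672)*8*(-1/15)*7*7 = -(-27672)*(-56)*7/15 = -27672*392/15 = -3615808/5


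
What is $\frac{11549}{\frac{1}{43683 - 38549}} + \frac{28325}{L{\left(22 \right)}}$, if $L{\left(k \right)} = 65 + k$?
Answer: $\frac{5158481567}{87} \approx 5.9293 \cdot 10^{7}$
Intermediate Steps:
$\frac{11549}{\frac{1}{43683 - 38549}} + \frac{28325}{L{\left(22 \right)}} = \frac{11549}{\frac{1}{43683 - 38549}} + \frac{28325}{65 + 22} = \frac{11549}{\frac{1}{5134}} + \frac{28325}{87} = 11549 \frac{1}{\frac{1}{5134}} + 28325 \cdot \frac{1}{87} = 11549 \cdot 5134 + \frac{28325}{87} = 59292566 + \frac{28325}{87} = \frac{5158481567}{87}$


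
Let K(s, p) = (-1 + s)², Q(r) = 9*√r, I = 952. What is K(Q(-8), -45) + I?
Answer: 305 - 36*I*√2 ≈ 305.0 - 50.912*I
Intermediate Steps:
K(Q(-8), -45) + I = (-1 + 9*√(-8))² + 952 = (-1 + 9*(2*I*√2))² + 952 = (-1 + 18*I*√2)² + 952 = 952 + (-1 + 18*I*√2)²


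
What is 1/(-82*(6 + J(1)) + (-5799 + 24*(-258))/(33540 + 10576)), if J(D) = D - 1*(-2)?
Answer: -44116/32569599 ≈ -0.0013545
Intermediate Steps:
J(D) = 2 + D (J(D) = D + 2 = 2 + D)
1/(-82*(6 + J(1)) + (-5799 + 24*(-258))/(33540 + 10576)) = 1/(-82*(6 + (2 + 1)) + (-5799 + 24*(-258))/(33540 + 10576)) = 1/(-82*(6 + 3) + (-5799 - 6192)/44116) = 1/(-82*9 - 11991*1/44116) = 1/(-1*738 - 11991/44116) = 1/(-738 - 11991/44116) = 1/(-32569599/44116) = -44116/32569599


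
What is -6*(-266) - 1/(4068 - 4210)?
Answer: 226633/142 ≈ 1596.0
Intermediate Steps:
-6*(-266) - 1/(4068 - 4210) = 1596 - 1/(-142) = 1596 - 1*(-1/142) = 1596 + 1/142 = 226633/142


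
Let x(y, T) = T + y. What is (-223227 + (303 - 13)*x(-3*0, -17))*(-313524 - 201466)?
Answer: 117498573430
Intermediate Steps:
(-223227 + (303 - 13)*x(-3*0, -17))*(-313524 - 201466) = (-223227 + (303 - 13)*(-17 - 3*0))*(-313524 - 201466) = (-223227 + 290*(-17 + 0))*(-514990) = (-223227 + 290*(-17))*(-514990) = (-223227 - 4930)*(-514990) = -228157*(-514990) = 117498573430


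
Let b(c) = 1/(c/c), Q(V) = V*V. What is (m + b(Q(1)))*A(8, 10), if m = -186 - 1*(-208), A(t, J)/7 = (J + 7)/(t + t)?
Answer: 2737/16 ≈ 171.06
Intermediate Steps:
Q(V) = V**2
A(t, J) = 7*(7 + J)/(2*t) (A(t, J) = 7*((J + 7)/(t + t)) = 7*((7 + J)/((2*t))) = 7*((7 + J)*(1/(2*t))) = 7*((7 + J)/(2*t)) = 7*(7 + J)/(2*t))
m = 22 (m = -186 + 208 = 22)
b(c) = 1 (b(c) = 1/1 = 1)
(m + b(Q(1)))*A(8, 10) = (22 + 1)*((7/2)*(7 + 10)/8) = 23*((7/2)*(1/8)*17) = 23*(119/16) = 2737/16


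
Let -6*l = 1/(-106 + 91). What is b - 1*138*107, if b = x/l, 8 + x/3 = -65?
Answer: -34476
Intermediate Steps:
l = 1/90 (l = -1/(6*(-106 + 91)) = -⅙/(-15) = -⅙*(-1/15) = 1/90 ≈ 0.011111)
x = -219 (x = -24 + 3*(-65) = -24 - 195 = -219)
b = -19710 (b = -219/1/90 = -219*90 = -19710)
b - 1*138*107 = -19710 - 1*138*107 = -19710 - 138*107 = -19710 - 14766 = -34476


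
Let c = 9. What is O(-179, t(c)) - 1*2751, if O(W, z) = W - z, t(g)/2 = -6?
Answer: -2918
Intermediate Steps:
t(g) = -12 (t(g) = 2*(-6) = -12)
O(-179, t(c)) - 1*2751 = (-179 - 1*(-12)) - 1*2751 = (-179 + 12) - 2751 = -167 - 2751 = -2918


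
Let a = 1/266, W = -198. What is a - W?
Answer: 52669/266 ≈ 198.00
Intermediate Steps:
a = 1/266 ≈ 0.0037594
a - W = 1/266 - 1*(-198) = 1/266 + 198 = 52669/266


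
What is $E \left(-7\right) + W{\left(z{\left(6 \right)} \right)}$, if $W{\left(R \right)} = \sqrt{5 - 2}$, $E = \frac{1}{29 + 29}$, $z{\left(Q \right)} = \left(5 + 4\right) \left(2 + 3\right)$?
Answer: $- \frac{7}{58} + \sqrt{3} \approx 1.6114$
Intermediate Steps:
$z{\left(Q \right)} = 45$ ($z{\left(Q \right)} = 9 \cdot 5 = 45$)
$E = \frac{1}{58} \approx 0.017241$
$W{\left(R \right)} = \sqrt{3}$
$E \left(-7\right) + W{\left(z{\left(6 \right)} \right)} = \frac{1}{58} \left(-7\right) + \sqrt{3} = - \frac{7}{58} + \sqrt{3}$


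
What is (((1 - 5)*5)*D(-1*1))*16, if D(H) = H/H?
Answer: -320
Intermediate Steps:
D(H) = 1
(((1 - 5)*5)*D(-1*1))*16 = (((1 - 5)*5)*1)*16 = (-4*5*1)*16 = -20*1*16 = -20*16 = -320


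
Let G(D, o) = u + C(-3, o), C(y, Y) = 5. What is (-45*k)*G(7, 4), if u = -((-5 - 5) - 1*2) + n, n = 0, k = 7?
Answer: -5355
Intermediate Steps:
u = 12 (u = -((-5 - 5) - 1*2) + 0 = -(-10 - 2) + 0 = -1*(-12) + 0 = 12 + 0 = 12)
G(D, o) = 17 (G(D, o) = 12 + 5 = 17)
(-45*k)*G(7, 4) = -45*7*17 = -315*17 = -5355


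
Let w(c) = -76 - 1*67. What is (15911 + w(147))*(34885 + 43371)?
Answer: 1233940608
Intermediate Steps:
w(c) = -143 (w(c) = -76 - 67 = -143)
(15911 + w(147))*(34885 + 43371) = (15911 - 143)*(34885 + 43371) = 15768*78256 = 1233940608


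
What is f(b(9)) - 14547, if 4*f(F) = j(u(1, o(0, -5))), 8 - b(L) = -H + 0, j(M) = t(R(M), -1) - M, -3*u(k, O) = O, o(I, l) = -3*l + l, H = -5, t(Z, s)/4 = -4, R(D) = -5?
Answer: -87301/6 ≈ -14550.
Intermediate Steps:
t(Z, s) = -16 (t(Z, s) = 4*(-4) = -16)
o(I, l) = -2*l
u(k, O) = -O/3
j(M) = -16 - M
b(L) = 3 (b(L) = 8 - (-1*(-5) + 0) = 8 - (5 + 0) = 8 - 1*5 = 8 - 5 = 3)
f(F) = -19/6 (f(F) = (-16 - (-1)*(-2*(-5))/3)/4 = (-16 - (-1)*10/3)/4 = (-16 - 1*(-10/3))/4 = (-16 + 10/3)/4 = (¼)*(-38/3) = -19/6)
f(b(9)) - 14547 = -19/6 - 14547 = -87301/6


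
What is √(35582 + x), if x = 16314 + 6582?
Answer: √58478 ≈ 241.82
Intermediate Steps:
x = 22896
√(35582 + x) = √(35582 + 22896) = √58478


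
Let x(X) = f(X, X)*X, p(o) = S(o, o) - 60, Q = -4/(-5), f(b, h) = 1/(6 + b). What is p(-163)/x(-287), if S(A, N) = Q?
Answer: -83176/1435 ≈ -57.962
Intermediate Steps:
Q = 4/5 (Q = -4*(-1/5) = 4/5 ≈ 0.80000)
S(A, N) = 4/5
p(o) = -296/5 (p(o) = 4/5 - 60 = -296/5)
x(X) = X/(6 + X)
p(-163)/x(-287) = -296/(5*((-287/(6 - 287)))) = -296/(5*((-287/(-281)))) = -296/(5*((-287*(-1/281)))) = -296/(5*287/281) = -296/5*281/287 = -83176/1435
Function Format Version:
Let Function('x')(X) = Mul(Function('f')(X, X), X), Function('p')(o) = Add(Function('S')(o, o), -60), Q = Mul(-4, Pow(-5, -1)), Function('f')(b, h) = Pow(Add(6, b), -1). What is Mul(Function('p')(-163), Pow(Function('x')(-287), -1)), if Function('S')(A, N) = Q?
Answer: Rational(-83176, 1435) ≈ -57.962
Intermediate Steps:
Q = Rational(4, 5) (Q = Mul(-4, Rational(-1, 5)) = Rational(4, 5) ≈ 0.80000)
Function('S')(A, N) = Rational(4, 5)
Function('p')(o) = Rational(-296, 5) (Function('p')(o) = Add(Rational(4, 5), -60) = Rational(-296, 5))
Function('x')(X) = Mul(X, Pow(Add(6, X), -1)) (Function('x')(X) = Mul(Pow(Add(6, X), -1), X) = Mul(X, Pow(Add(6, X), -1)))
Mul(Function('p')(-163), Pow(Function('x')(-287), -1)) = Mul(Rational(-296, 5), Pow(Mul(-287, Pow(Add(6, -287), -1)), -1)) = Mul(Rational(-296, 5), Pow(Mul(-287, Pow(-281, -1)), -1)) = Mul(Rational(-296, 5), Pow(Mul(-287, Rational(-1, 281)), -1)) = Mul(Rational(-296, 5), Pow(Rational(287, 281), -1)) = Mul(Rational(-296, 5), Rational(281, 287)) = Rational(-83176, 1435)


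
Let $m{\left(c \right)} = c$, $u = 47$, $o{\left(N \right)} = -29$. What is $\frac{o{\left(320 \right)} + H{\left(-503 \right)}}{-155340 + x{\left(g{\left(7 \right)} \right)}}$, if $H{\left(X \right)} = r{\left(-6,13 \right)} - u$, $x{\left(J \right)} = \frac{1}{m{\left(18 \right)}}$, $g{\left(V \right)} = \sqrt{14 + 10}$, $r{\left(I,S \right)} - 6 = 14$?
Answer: $\frac{1008}{2796119} \approx 0.0003605$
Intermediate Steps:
$r{\left(I,S \right)} = 20$ ($r{\left(I,S \right)} = 6 + 14 = 20$)
$g{\left(V \right)} = 2 \sqrt{6}$ ($g{\left(V \right)} = \sqrt{24} = 2 \sqrt{6}$)
$x{\left(J \right)} = \frac{1}{18}$
$H{\left(X \right)} = -27$ ($H{\left(X \right)} = 20 - 47 = -27$)
$\frac{o{\left(320 \right)} + H{\left(-503 \right)}}{-155340 + x{\left(g{\left(7 \right)} \right)}} = \frac{-29 - 27}{-155340 + \frac{1}{18}} = - \frac{56}{- \frac{2796119}{18}} = \left(-56\right) \left(- \frac{18}{2796119}\right) = \frac{1008}{2796119}$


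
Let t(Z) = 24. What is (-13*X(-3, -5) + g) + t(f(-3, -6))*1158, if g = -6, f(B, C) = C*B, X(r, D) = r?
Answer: 27825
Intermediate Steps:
f(B, C) = B*C
(-13*X(-3, -5) + g) + t(f(-3, -6))*1158 = (-13*(-3) - 6) + 24*1158 = (39 - 6) + 27792 = 33 + 27792 = 27825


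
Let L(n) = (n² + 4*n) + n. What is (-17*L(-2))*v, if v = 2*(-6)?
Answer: -1224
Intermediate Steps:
L(n) = n² + 5*n
v = -12
(-17*L(-2))*v = -(-34)*(5 - 2)*(-12) = -(-34)*3*(-12) = -17*(-6)*(-12) = 102*(-12) = -1224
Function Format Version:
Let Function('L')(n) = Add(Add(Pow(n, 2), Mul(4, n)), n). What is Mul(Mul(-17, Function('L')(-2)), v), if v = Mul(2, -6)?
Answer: -1224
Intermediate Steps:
Function('L')(n) = Add(Pow(n, 2), Mul(5, n))
v = -12
Mul(Mul(-17, Function('L')(-2)), v) = Mul(Mul(-17, Mul(-2, Add(5, -2))), -12) = Mul(Mul(-17, Mul(-2, 3)), -12) = Mul(Mul(-17, -6), -12) = Mul(102, -12) = -1224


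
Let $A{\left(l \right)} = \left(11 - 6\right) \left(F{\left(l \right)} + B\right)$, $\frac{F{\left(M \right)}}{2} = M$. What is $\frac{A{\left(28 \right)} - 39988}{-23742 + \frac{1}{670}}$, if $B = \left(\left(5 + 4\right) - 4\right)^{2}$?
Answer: $\frac{26520610}{15907139} \approx 1.6672$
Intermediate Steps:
$F{\left(M \right)} = 2 M$
$B = 25$ ($B = \left(9 - 4\right)^{2} = 5^{2} = 25$)
$A{\left(l \right)} = 125 + 10 l$ ($A{\left(l \right)} = \left(11 - 6\right) \left(2 l + 25\right) = 5 \left(25 + 2 l\right) = 125 + 10 l$)
$\frac{A{\left(28 \right)} - 39988}{-23742 + \frac{1}{670}} = \frac{\left(125 + 10 \cdot 28\right) - 39988}{-23742 + \frac{1}{670}} = \frac{\left(125 + 280\right) - 39988}{-23742 + \frac{1}{670}} = \frac{405 - 39988}{- \frac{15907139}{670}} = \left(-39583\right) \left(- \frac{670}{15907139}\right) = \frac{26520610}{15907139}$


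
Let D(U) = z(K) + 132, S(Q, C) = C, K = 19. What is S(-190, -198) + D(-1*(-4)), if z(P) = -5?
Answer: -71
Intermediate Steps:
D(U) = 127 (D(U) = -5 + 132 = 127)
S(-190, -198) + D(-1*(-4)) = -198 + 127 = -71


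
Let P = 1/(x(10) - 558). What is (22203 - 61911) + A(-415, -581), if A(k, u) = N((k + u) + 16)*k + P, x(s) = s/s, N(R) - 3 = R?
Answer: 203721078/557 ≈ 3.6575e+5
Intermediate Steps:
N(R) = 3 + R
x(s) = 1
P = -1/557 (P = 1/(1 - 558) = 1/(-557) = -1/557 ≈ -0.0017953)
A(k, u) = -1/557 + k*(19 + k + u) (A(k, u) = (3 + ((k + u) + 16))*k - 1/557 = (3 + (16 + k + u))*k - 1/557 = (19 + k + u)*k - 1/557 = k*(19 + k + u) - 1/557 = -1/557 + k*(19 + k + u))
(22203 - 61911) + A(-415, -581) = (22203 - 61911) + (-1/557 - 415*(19 - 415 - 581)) = -39708 + (-1/557 - 415*(-977)) = -39708 + (-1/557 + 405455) = -39708 + 225838434/557 = 203721078/557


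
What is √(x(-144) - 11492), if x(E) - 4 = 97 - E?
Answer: I*√11247 ≈ 106.05*I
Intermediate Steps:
x(E) = 101 - E (x(E) = 4 + (97 - E) = 101 - E)
√(x(-144) - 11492) = √((101 - 1*(-144)) - 11492) = √((101 + 144) - 11492) = √(245 - 11492) = √(-11247) = I*√11247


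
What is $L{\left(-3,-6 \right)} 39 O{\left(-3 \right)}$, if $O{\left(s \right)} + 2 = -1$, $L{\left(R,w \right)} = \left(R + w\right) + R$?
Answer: $1404$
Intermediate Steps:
$L{\left(R,w \right)} = w + 2 R$
$O{\left(s \right)} = -3$ ($O{\left(s \right)} = -2 - 1 = -3$)
$L{\left(-3,-6 \right)} 39 O{\left(-3 \right)} = \left(-6 + 2 \left(-3\right)\right) 39 \left(-3\right) = \left(-6 - 6\right) 39 \left(-3\right) = \left(-12\right) 39 \left(-3\right) = \left(-468\right) \left(-3\right) = 1404$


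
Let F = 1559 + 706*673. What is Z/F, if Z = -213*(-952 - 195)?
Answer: 81437/158899 ≈ 0.51251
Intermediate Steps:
F = 476697 (F = 1559 + 475138 = 476697)
Z = 244311 (Z = -213*(-1147) = 244311)
Z/F = 244311/476697 = 244311*(1/476697) = 81437/158899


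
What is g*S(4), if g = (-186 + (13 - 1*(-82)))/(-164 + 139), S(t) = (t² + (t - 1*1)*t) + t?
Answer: 2912/25 ≈ 116.48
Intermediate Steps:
S(t) = t + t² + t*(-1 + t) (S(t) = (t² + (t - 1)*t) + t = (t² + (-1 + t)*t) + t = (t² + t*(-1 + t)) + t = t + t² + t*(-1 + t))
g = 91/25 (g = (-186 + (13 + 82))/(-25) = (-186 + 95)*(-1/25) = -91*(-1/25) = 91/25 ≈ 3.6400)
g*S(4) = 91*(2*4²)/25 = 91*(2*16)/25 = (91/25)*32 = 2912/25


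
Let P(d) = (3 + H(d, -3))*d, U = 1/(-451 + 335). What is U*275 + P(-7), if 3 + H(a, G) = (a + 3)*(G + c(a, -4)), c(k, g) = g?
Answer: -23011/116 ≈ -198.37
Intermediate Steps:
U = -1/116 (U = 1/(-116) = -1/116 ≈ -0.0086207)
H(a, G) = -3 + (-4 + G)*(3 + a) (H(a, G) = -3 + (a + 3)*(G - 4) = -3 + (3 + a)*(-4 + G) = -3 + (-4 + G)*(3 + a))
P(d) = d*(-21 - 7*d) (P(d) = (3 + (-15 - 4*d + 3*(-3) - 3*d))*d = (3 + (-15 - 4*d - 9 - 3*d))*d = (3 + (-24 - 7*d))*d = (-21 - 7*d)*d = d*(-21 - 7*d))
U*275 + P(-7) = -1/116*275 - 7*(-7)*(3 - 7) = -275/116 - 7*(-7)*(-4) = -275/116 - 196 = -23011/116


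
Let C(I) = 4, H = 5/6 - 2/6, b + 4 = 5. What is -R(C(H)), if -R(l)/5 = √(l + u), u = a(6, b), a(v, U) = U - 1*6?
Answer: 5*I ≈ 5.0*I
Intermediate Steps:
b = 1 (b = -4 + 5 = 1)
a(v, U) = -6 + U (a(v, U) = U - 6 = -6 + U)
u = -5 (u = -6 + 1 = -5)
H = ½ (H = 5*(⅙) - 2*⅙ = ⅚ - ⅓ = ½ ≈ 0.50000)
R(l) = -5*√(-5 + l) (R(l) = -5*√(l - 5) = -5*√(-5 + l))
-R(C(H)) = -(-5)*√(-5 + 4) = -(-5)*√(-1) = -(-5)*I = 5*I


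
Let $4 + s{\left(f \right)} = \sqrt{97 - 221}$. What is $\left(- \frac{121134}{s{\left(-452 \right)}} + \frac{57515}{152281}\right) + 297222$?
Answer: $\frac{1602592638049}{5329835} + \frac{60567 i \sqrt{31}}{35} \approx 3.0068 \cdot 10^{5} + 9634.9 i$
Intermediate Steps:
$s{\left(f \right)} = -4 + 2 i \sqrt{31}$ ($s{\left(f \right)} = -4 + \sqrt{97 - 221} = -4 + \sqrt{-124} = -4 + 2 i \sqrt{31}$)
$\left(- \frac{121134}{s{\left(-452 \right)}} + \frac{57515}{152281}\right) + 297222 = \left(- \frac{121134}{-4 + 2 i \sqrt{31}} + \frac{57515}{152281}\right) + 297222 = \left(\frac{57515}{152281} - \frac{121134}{-4 + 2 i \sqrt{31}}\right) + 297222 = \frac{45261320897}{152281} - \frac{121134}{-4 + 2 i \sqrt{31}}$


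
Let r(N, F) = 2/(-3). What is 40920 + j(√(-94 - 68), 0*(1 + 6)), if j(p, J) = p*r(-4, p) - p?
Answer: 40920 - 15*I*√2 ≈ 40920.0 - 21.213*I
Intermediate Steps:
r(N, F) = -⅔ (r(N, F) = 2*(-⅓) = -⅔)
j(p, J) = -5*p/3 (j(p, J) = p*(-⅔) - p = -2*p/3 - p = -5*p/3)
40920 + j(√(-94 - 68), 0*(1 + 6)) = 40920 - 5*√(-94 - 68)/3 = 40920 - 15*I*√2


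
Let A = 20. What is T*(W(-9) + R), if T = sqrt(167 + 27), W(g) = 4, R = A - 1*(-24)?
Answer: 48*sqrt(194) ≈ 668.56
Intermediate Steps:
R = 44 (R = 20 - 1*(-24) = 20 + 24 = 44)
T = sqrt(194) ≈ 13.928
T*(W(-9) + R) = sqrt(194)*(4 + 44) = sqrt(194)*48 = 48*sqrt(194)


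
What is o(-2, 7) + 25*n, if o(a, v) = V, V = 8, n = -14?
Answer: -342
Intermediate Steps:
o(a, v) = 8
o(-2, 7) + 25*n = 8 + 25*(-14) = 8 - 350 = -342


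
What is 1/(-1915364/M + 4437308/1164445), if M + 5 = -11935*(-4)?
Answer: -2223391283/80740845424 ≈ -0.027537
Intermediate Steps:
M = 47735 (M = -5 - 11935*(-4) = -5 + 47740 = 47735)
1/(-1915364/M + 4437308/1164445) = 1/(-1915364/47735 + 4437308/1164445) = 1/(-80740845424/2223391283) = -2223391283/80740845424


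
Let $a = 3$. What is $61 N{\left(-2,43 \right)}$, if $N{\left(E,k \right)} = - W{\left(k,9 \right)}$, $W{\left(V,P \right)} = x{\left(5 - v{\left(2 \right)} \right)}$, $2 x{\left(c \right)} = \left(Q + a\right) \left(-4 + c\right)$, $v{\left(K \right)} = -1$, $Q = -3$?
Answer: $0$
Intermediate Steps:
$x{\left(c \right)} = 0$ ($x{\left(c \right)} = \frac{\left(-3 + 3\right) \left(-4 + c\right)}{2} = \frac{0 \left(-4 + c\right)}{2} = \frac{1}{2} \cdot 0 = 0$)
$W{\left(V,P \right)} = 0$
$N{\left(E,k \right)} = 0$ ($N{\left(E,k \right)} = \left(-1\right) 0 = 0$)
$61 N{\left(-2,43 \right)} = 61 \cdot 0 = 0$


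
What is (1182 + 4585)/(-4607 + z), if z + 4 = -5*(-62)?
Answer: -5767/4301 ≈ -1.3409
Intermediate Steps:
z = 306 (z = -4 - 5*(-62) = -4 + 310 = 306)
(1182 + 4585)/(-4607 + z) = (1182 + 4585)/(-4607 + 306) = 5767/(-4301) = 5767*(-1/4301) = -5767/4301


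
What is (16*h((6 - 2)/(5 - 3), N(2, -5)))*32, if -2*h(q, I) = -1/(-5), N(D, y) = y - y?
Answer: -256/5 ≈ -51.200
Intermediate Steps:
N(D, y) = 0
h(q, I) = -⅒ (h(q, I) = -(-1)/(2*(-5)) = -(-1)*(-1)/(2*5) = -½*⅕ = -⅒)
(16*h((6 - 2)/(5 - 3), N(2, -5)))*32 = (16*(-⅒))*32 = -8/5*32 = -256/5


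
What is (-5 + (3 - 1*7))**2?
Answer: 81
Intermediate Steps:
(-5 + (3 - 1*7))**2 = (-5 + (3 - 7))**2 = (-5 - 4)**2 = (-9)**2 = 81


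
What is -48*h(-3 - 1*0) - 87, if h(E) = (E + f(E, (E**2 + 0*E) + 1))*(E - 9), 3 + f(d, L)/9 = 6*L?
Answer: 293673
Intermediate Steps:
f(d, L) = -27 + 54*L (f(d, L) = -27 + 9*(6*L) = -27 + 54*L)
h(E) = (-9 + E)*(27 + E + 54*E**2) (h(E) = (E + (-27 + 54*((E**2 + 0*E) + 1)))*(E - 9) = (E + (-27 + 54*((E**2 + 0) + 1)))*(-9 + E) = (E + (-27 + 54*(E**2 + 1)))*(-9 + E) = (E + (-27 + 54*(1 + E**2)))*(-9 + E) = (E + (-27 + (54 + 54*E**2)))*(-9 + E) = (E + (27 + 54*E**2))*(-9 + E) = (27 + E + 54*E**2)*(-9 + E) = (-9 + E)*(27 + E + 54*E**2))
-48*h(-3 - 1*0) - 87 = -48*(-243 - 485*(-3 - 1*0)**2 + 18*(-3 - 1*0) + 54*(-3 - 1*0)**3) - 87 = -48*(-243 - 485*(-3 + 0)**2 + 18*(-3 + 0) + 54*(-3 + 0)**3) - 87 = -48*(-243 - 485*(-3)**2 + 18*(-3) + 54*(-3)**3) - 87 = -48*(-243 - 485*9 - 54 + 54*(-27)) - 87 = -48*(-243 - 4365 - 54 - 1458) - 87 = -48*(-6120) - 87 = 293760 - 87 = 293673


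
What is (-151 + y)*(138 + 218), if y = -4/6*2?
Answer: -162692/3 ≈ -54231.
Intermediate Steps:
y = -4/3 (y = -4*⅙*2 = -⅔*2 = -4/3 ≈ -1.3333)
(-151 + y)*(138 + 218) = (-151 - 4/3)*(138 + 218) = -457/3*356 = -162692/3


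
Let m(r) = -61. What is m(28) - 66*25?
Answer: -1711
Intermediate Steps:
m(28) - 66*25 = -61 - 66*25 = -61 - 1*1650 = -61 - 1650 = -1711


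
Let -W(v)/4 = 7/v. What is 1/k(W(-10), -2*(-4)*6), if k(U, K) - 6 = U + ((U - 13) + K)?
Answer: 5/233 ≈ 0.021459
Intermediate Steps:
W(v) = -28/v
k(U, K) = -7 + K + 2*U (k(U, K) = 6 + (U + ((U - 13) + K)) = 6 + (U + ((-13 + U) + K)) = 6 + (U + (-13 + K + U)) = 6 + (-13 + K + 2*U) = -7 + K + 2*U)
1/k(W(-10), -2*(-4)*6) = 1/(-7 - 2*(-4)*6 + 2*(-28/(-10))) = 1/(-7 + 8*6 + 2*(-28*(-⅒))) = 1/(-7 + 48 + 2*(14/5)) = 1/(-7 + 48 + 28/5) = 1/(233/5) = 5/233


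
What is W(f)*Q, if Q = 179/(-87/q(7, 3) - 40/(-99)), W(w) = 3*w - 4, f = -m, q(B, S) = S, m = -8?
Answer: -354420/2831 ≈ -125.19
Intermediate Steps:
f = 8 (f = -1*(-8) = 8)
W(w) = -4 + 3*w
Q = -17721/2831 (Q = 179/(-87/3 - 40/(-99)) = 179/(-87*⅓ - 40*(-1/99)) = 179/(-29 + 40/99) = 179/(-2831/99) = 179*(-99/2831) = -17721/2831 ≈ -6.2596)
W(f)*Q = (-4 + 3*8)*(-17721/2831) = (-4 + 24)*(-17721/2831) = 20*(-17721/2831) = -354420/2831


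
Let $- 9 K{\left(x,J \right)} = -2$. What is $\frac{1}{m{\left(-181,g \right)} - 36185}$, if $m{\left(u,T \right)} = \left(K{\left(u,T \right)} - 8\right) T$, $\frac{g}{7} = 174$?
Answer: $- \frac{3}{136975} \approx -2.1902 \cdot 10^{-5}$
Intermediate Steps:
$g = 1218$ ($g = 7 \cdot 174 = 1218$)
$K{\left(x,J \right)} = \frac{2}{9}$ ($K{\left(x,J \right)} = \left(- \frac{1}{9}\right) \left(-2\right) = \frac{2}{9}$)
$m{\left(u,T \right)} = - \frac{70 T}{9}$ ($m{\left(u,T \right)} = \left(\frac{2}{9} - 8\right) T = - \frac{70 T}{9}$)
$\frac{1}{m{\left(-181,g \right)} - 36185} = \frac{1}{\left(- \frac{70}{9}\right) 1218 - 36185} = \frac{1}{- \frac{28420}{3} - 36185} = \frac{1}{- \frac{136975}{3}} = - \frac{3}{136975}$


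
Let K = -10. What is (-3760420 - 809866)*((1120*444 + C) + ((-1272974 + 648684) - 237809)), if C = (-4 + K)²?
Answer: 1666431392178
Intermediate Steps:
C = 196 (C = (-4 - 10)² = (-14)² = 196)
(-3760420 - 809866)*((1120*444 + C) + ((-1272974 + 648684) - 237809)) = (-3760420 - 809866)*((1120*444 + 196) + ((-1272974 + 648684) - 237809)) = -4570286*((497280 + 196) + (-624290 - 237809)) = -4570286*(497476 - 862099) = -4570286*(-364623) = 1666431392178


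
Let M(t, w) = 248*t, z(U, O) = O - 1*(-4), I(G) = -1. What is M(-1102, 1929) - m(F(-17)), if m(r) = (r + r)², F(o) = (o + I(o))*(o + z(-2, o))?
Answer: -1439696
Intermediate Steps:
z(U, O) = 4 + O (z(U, O) = O + 4 = 4 + O)
F(o) = (-1 + o)*(4 + 2*o) (F(o) = (o - 1)*(o + (4 + o)) = (-1 + o)*(4 + 2*o))
m(r) = 4*r² (m(r) = (2*r)² = 4*r²)
M(-1102, 1929) - m(F(-17)) = 248*(-1102) - 4*(-4 + 2*(-17) + 2*(-17)²)² = -273296 - 4*(-4 - 34 + 2*289)² = -273296 - 4*(-4 - 34 + 578)² = -273296 - 4*540² = -273296 - 4*291600 = -273296 - 1*1166400 = -273296 - 1166400 = -1439696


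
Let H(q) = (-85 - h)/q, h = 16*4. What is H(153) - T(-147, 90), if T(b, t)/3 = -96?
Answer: 43915/153 ≈ 287.03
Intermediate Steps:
T(b, t) = -288 (T(b, t) = 3*(-96) = -288)
h = 64
H(q) = -149/q (H(q) = (-85 - 1*64)/q = (-85 - 64)/q = -149/q)
H(153) - T(-147, 90) = -149/153 - 1*(-288) = -149*1/153 + 288 = -149/153 + 288 = 43915/153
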